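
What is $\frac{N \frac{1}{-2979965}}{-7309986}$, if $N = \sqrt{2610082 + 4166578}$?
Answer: $\frac{\sqrt{1694165}}{10891751215245} \approx 1.195 \cdot 10^{-10}$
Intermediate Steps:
$N = 2 \sqrt{1694165}$ ($N = \sqrt{6776660} = 2 \sqrt{1694165} \approx 2603.2$)
$\frac{N \frac{1}{-2979965}}{-7309986} = \frac{2 \sqrt{1694165} \frac{1}{-2979965}}{-7309986} = 2 \sqrt{1694165} \left(- \frac{1}{2979965}\right) \left(- \frac{1}{7309986}\right) = - \frac{2 \sqrt{1694165}}{2979965} \left(- \frac{1}{7309986}\right) = \frac{\sqrt{1694165}}{10891751215245}$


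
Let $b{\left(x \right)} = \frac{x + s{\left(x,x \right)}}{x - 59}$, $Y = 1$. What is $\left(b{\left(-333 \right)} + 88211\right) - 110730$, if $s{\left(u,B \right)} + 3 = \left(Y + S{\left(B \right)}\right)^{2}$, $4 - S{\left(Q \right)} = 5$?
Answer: $- \frac{157627}{7} \approx -22518.0$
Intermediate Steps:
$S{\left(Q \right)} = -1$ ($S{\left(Q \right)} = 4 - 5 = -1$)
$s{\left(u,B \right)} = -3$ ($s{\left(u,B \right)} = -3 + \left(1 - 1\right)^{2} = -3 + 0^{2} = -3 + 0 = -3$)
$b{\left(x \right)} = \frac{-3 + x}{-59 + x}$ ($b{\left(x \right)} = \frac{x - 3}{x - 59} = \frac{-3 + x}{-59 + x}$)
$\left(b{\left(-333 \right)} + 88211\right) - 110730 = \left(\frac{-3 - 333}{-59 - 333} + 88211\right) - 110730 = \left(\frac{1}{-392} \left(-336\right) + 88211\right) - 110730 = \left(\left(- \frac{1}{392}\right) \left(-336\right) + 88211\right) - 110730 = \left(\frac{6}{7} + 88211\right) - 110730 = \frac{617483}{7} - 110730 = - \frac{157627}{7}$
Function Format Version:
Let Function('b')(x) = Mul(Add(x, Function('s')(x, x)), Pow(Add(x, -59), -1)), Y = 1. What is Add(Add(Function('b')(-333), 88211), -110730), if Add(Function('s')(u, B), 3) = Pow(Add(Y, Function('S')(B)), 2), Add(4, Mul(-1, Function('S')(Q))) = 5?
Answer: Rational(-157627, 7) ≈ -22518.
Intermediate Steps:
Function('S')(Q) = -1 (Function('S')(Q) = Add(4, Mul(-1, 5)) = Add(4, -5) = -1)
Function('s')(u, B) = -3 (Function('s')(u, B) = Add(-3, Pow(Add(1, -1), 2)) = Add(-3, Pow(0, 2)) = Add(-3, 0) = -3)
Function('b')(x) = Mul(Pow(Add(-59, x), -1), Add(-3, x)) (Function('b')(x) = Mul(Add(x, -3), Pow(Add(x, -59), -1)) = Mul(Add(-3, x), Pow(Add(-59, x), -1)) = Mul(Pow(Add(-59, x), -1), Add(-3, x)))
Add(Add(Function('b')(-333), 88211), -110730) = Add(Add(Mul(Pow(Add(-59, -333), -1), Add(-3, -333)), 88211), -110730) = Add(Add(Mul(Pow(-392, -1), -336), 88211), -110730) = Add(Add(Mul(Rational(-1, 392), -336), 88211), -110730) = Add(Add(Rational(6, 7), 88211), -110730) = Add(Rational(617483, 7), -110730) = Rational(-157627, 7)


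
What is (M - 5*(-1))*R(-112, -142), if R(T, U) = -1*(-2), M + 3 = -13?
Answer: -22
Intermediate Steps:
M = -16 (M = -3 - 13 = -16)
R(T, U) = 2
(M - 5*(-1))*R(-112, -142) = (-16 - 5*(-1))*2 = (-16 + 5)*2 = -11*2 = -22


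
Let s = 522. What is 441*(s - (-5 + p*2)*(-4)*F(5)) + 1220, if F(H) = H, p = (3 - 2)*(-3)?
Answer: 134402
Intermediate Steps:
p = -3 (p = 1*(-3) = -3)
441*(s - (-5 + p*2)*(-4)*F(5)) + 1220 = 441*(522 - (-5 - 3*2)*(-4)*5) + 1220 = 441*(522 - (-5 - 6)*(-4)*5) + 1220 = 441*(522 - (-11*(-4))*5) + 1220 = 441*(522 - 44*5) + 1220 = 441*(522 - 1*220) + 1220 = 441*(522 - 220) + 1220 = 441*302 + 1220 = 133182 + 1220 = 134402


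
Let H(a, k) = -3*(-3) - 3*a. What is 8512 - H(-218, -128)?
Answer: 7849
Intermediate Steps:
H(a, k) = 9 - 3*a
8512 - H(-218, -128) = 8512 - (9 - 3*(-218)) = 8512 - (9 + 654) = 8512 - 1*663 = 8512 - 663 = 7849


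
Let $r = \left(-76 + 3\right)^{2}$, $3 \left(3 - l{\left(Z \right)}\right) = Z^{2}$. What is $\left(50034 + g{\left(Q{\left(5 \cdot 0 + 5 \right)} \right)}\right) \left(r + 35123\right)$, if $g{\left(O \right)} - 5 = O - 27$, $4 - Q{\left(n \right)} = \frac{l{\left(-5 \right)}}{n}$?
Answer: $\frac{10116451904}{5} \approx 2.0233 \cdot 10^{9}$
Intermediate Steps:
$l{\left(Z \right)} = 3 - \frac{Z^{2}}{3}$
$Q{\left(n \right)} = 4 + \frac{16}{3 n}$ ($Q{\left(n \right)} = 4 - \frac{3 - \frac{\left(-5\right)^{2}}{3}}{n} = 4 - \frac{3 - \frac{25}{3}}{n} = 4 - - \frac{16}{3 n} = 4 + \frac{16}{3 n}$)
$g{\left(O \right)} = -22 + O$ ($g{\left(O \right)} = 5 + \left(O - 27\right) = 5 + \left(-27 + O\right) = -22 + O$)
$r = 5329$ ($r = \left(-73\right)^{2} = 5329$)
$\left(50034 + g{\left(Q{\left(5 \cdot 0 + 5 \right)} \right)}\right) \left(r + 35123\right) = \left(50034 - \left(18 - \frac{16}{3 \left(5 \cdot 0 + 5\right)}\right)\right) \left(5329 + 35123\right) = \left(50034 - \left(18 - \frac{16}{3 \left(0 + 5\right)}\right)\right) 40452 = \left(50034 - \left(18 - \frac{16}{15}\right)\right) 40452 = \left(50034 + \left(-22 + \left(4 + \frac{16}{3} \cdot \frac{1}{5}\right)\right)\right) 40452 = \left(50034 + \left(-22 + \left(4 + \frac{16}{15}\right)\right)\right) 40452 = \left(50034 + \left(-22 + \frac{76}{15}\right)\right) 40452 = \left(50034 - \frac{254}{15}\right) 40452 = \frac{750256}{15} \cdot 40452 = \frac{10116451904}{5}$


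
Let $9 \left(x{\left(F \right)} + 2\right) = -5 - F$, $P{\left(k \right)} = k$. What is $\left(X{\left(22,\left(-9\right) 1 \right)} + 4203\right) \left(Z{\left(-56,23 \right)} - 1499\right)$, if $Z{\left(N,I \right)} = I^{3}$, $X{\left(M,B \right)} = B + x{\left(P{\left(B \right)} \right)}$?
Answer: $\frac{134174992}{3} \approx 4.4725 \cdot 10^{7}$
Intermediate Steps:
$x{\left(F \right)} = - \frac{23}{9} - \frac{F}{9}$ ($x{\left(F \right)} = -2 + \frac{-5 - F}{9} = -2 - \left(\frac{5}{9} + \frac{F}{9}\right) = - \frac{23}{9} - \frac{F}{9}$)
$X{\left(M,B \right)} = - \frac{23}{9} + \frac{8 B}{9}$ ($X{\left(M,B \right)} = B - \left(\frac{23}{9} + \frac{B}{9}\right) = - \frac{23}{9} + \frac{8 B}{9}$)
$\left(X{\left(22,\left(-9\right) 1 \right)} + 4203\right) \left(Z{\left(-56,23 \right)} - 1499\right) = \left(\left(- \frac{23}{9} + \frac{8 \left(\left(-9\right) 1\right)}{9}\right) + 4203\right) \left(23^{3} - 1499\right) = \left(\left(- \frac{23}{9} + \frac{8}{9} \left(-9\right)\right) + 4203\right) \left(12167 - 1499\right) = \left(\left(- \frac{23}{9} - 8\right) + 4203\right) 10668 = \left(- \frac{95}{9} + 4203\right) 10668 = \frac{37732}{9} \cdot 10668 = \frac{134174992}{3}$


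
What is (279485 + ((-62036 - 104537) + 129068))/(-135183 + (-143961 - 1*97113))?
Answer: -80660/125419 ≈ -0.64312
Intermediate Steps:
(279485 + ((-62036 - 104537) + 129068))/(-135183 + (-143961 - 1*97113)) = (279485 + (-166573 + 129068))/(-135183 + (-143961 - 97113)) = (279485 - 37505)/(-135183 - 241074) = 241980/(-376257) = 241980*(-1/376257) = -80660/125419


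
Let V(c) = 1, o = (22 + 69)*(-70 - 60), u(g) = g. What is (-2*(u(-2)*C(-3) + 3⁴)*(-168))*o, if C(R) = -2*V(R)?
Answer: -337864800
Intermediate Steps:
o = -11830 (o = 91*(-130) = -11830)
C(R) = -2 (C(R) = -2*1 = -2)
(-2*(u(-2)*C(-3) + 3⁴)*(-168))*o = (-2*(-2*(-2) + 3⁴)*(-168))*(-11830) = (-2*(4 + 81)*(-168))*(-11830) = (-2*85*(-168))*(-11830) = -170*(-168)*(-11830) = 28560*(-11830) = -337864800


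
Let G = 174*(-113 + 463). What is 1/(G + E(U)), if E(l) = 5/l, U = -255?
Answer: 51/3105899 ≈ 1.6420e-5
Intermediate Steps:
G = 60900 (G = 174*350 = 60900)
1/(G + E(U)) = 1/(60900 + 5/(-255)) = 1/(60900 + 5*(-1/255)) = 1/(60900 - 1/51) = 1/(3105899/51) = 51/3105899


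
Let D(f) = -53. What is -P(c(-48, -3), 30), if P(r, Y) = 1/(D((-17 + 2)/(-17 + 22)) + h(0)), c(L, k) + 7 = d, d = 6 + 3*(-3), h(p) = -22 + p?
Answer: 1/75 ≈ 0.013333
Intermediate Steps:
d = -3 (d = 6 - 9 = -3)
c(L, k) = -10 (c(L, k) = -7 - 3 = -10)
P(r, Y) = -1/75 (P(r, Y) = 1/(-53 + (-22 + 0)) = 1/(-53 - 22) = 1/(-75) = -1/75)
-P(c(-48, -3), 30) = -1*(-1/75) = 1/75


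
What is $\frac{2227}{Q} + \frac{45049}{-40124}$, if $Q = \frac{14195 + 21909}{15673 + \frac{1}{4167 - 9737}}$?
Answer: $\frac{1947902026133353}{2017226877680} \approx 965.63$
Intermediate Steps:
$Q = \frac{201099280}{87298609}$ ($Q = \frac{36104}{15673 + \frac{1}{-5570}} = \frac{36104}{15673 - \frac{1}{5570}} = \frac{36104}{\frac{87298609}{5570}} = 36104 \cdot \frac{5570}{87298609} = \frac{201099280}{87298609} \approx 2.3036$)
$\frac{2227}{Q} + \frac{45049}{-40124} = \frac{2227}{\frac{201099280}{87298609}} + \frac{45049}{-40124} = 2227 \cdot \frac{87298609}{201099280} + 45049 \left(- \frac{1}{40124}\right) = \frac{194414002243}{201099280} - \frac{45049}{40124} = \frac{1947902026133353}{2017226877680}$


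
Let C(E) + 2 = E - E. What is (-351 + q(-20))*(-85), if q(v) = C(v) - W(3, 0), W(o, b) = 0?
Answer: 30005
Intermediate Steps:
C(E) = -2 (C(E) = -2 + (E - E) = -2 + 0 = -2)
q(v) = -2 (q(v) = -2 - 1*0 = -2 + 0 = -2)
(-351 + q(-20))*(-85) = (-351 - 2)*(-85) = -353*(-85) = 30005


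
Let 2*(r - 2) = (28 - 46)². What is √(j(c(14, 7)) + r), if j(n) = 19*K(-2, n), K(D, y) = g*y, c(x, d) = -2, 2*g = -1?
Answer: √183 ≈ 13.528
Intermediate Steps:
g = -½ (g = (½)*(-1) = -½ ≈ -0.50000)
K(D, y) = -y/2
r = 164 (r = 2 + (28 - 46)²/2 = 2 + (½)*(-18)² = 2 + (½)*324 = 2 + 162 = 164)
j(n) = -19*n/2 (j(n) = 19*(-n/2) = -19*n/2)
√(j(c(14, 7)) + r) = √(-19/2*(-2) + 164) = √(19 + 164) = √183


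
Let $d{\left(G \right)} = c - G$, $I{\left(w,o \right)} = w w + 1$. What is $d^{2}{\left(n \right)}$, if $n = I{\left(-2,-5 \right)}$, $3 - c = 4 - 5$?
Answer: $1$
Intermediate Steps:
$c = 4$ ($c = 3 - \left(4 - 5\right) = 3 - -1 = 3 + 1 = 4$)
$I{\left(w,o \right)} = 1 + w^{2}$ ($I{\left(w,o \right)} = w^{2} + 1 = 1 + w^{2}$)
$n = 5$ ($n = 1 + \left(-2\right)^{2} = 1 + 4 = 5$)
$d{\left(G \right)} = 4 - G$
$d^{2}{\left(n \right)} = \left(4 - 5\right)^{2} = \left(-1\right)^{2} = 1$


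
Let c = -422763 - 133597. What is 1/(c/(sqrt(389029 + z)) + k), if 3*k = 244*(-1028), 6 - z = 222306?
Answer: -7841431599/655453209360556 + 625905*sqrt(166729)/1310906418721112 ≈ -1.1768e-5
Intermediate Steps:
z = -222300 (z = 6 - 1*222306 = 6 - 222306 = -222300)
k = -250832/3 (k = (244*(-1028))/3 = (1/3)*(-250832) = -250832/3 ≈ -83611.)
c = -556360
1/(c/(sqrt(389029 + z)) + k) = 1/(-556360/sqrt(389029 - 222300) - 250832/3) = 1/(-556360*sqrt(166729)/166729 - 250832/3) = 1/(-250832/3 - 556360*sqrt(166729)/166729)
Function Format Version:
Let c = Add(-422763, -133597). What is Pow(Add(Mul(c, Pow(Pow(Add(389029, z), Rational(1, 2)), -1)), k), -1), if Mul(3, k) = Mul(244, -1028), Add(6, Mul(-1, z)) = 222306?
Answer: Add(Rational(-7841431599, 655453209360556), Mul(Rational(625905, 1310906418721112), Pow(166729, Rational(1, 2)))) ≈ -1.1768e-5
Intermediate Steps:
z = -222300 (z = Add(6, Mul(-1, 222306)) = Add(6, -222306) = -222300)
k = Rational(-250832, 3) (k = Mul(Rational(1, 3), Mul(244, -1028)) = Mul(Rational(1, 3), -250832) = Rational(-250832, 3) ≈ -83611.)
c = -556360
Pow(Add(Mul(c, Pow(Pow(Add(389029, z), Rational(1, 2)), -1)), k), -1) = Pow(Add(Mul(-556360, Pow(Pow(Add(389029, -222300), Rational(1, 2)), -1)), Rational(-250832, 3)), -1) = Pow(Add(Mul(-556360, Pow(Pow(166729, Rational(1, 2)), -1)), Rational(-250832, 3)), -1) = Pow(Add(Mul(-556360, Mul(Rational(1, 166729), Pow(166729, Rational(1, 2)))), Rational(-250832, 3)), -1) = Pow(Add(Mul(Rational(-556360, 166729), Pow(166729, Rational(1, 2))), Rational(-250832, 3)), -1) = Pow(Add(Rational(-250832, 3), Mul(Rational(-556360, 166729), Pow(166729, Rational(1, 2)))), -1)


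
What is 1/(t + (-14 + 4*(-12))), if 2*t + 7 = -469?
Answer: -1/300 ≈ -0.0033333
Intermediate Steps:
t = -238 (t = -7/2 + (1/2)*(-469) = -7/2 - 469/2 = -238)
1/(t + (-14 + 4*(-12))) = 1/(-238 + (-14 + 4*(-12))) = 1/(-238 + (-14 - 48)) = 1/(-238 - 62) = 1/(-300) = -1/300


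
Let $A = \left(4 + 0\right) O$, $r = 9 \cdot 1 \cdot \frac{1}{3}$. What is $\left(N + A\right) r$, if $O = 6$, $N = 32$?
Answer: $168$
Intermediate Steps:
$r = 3$ ($r = 9 \cdot 1 \cdot \frac{1}{3} = 9 \cdot \frac{1}{3} = 3$)
$A = 24$ ($A = \left(4 + 0\right) 6 = 4 \cdot 6 = 24$)
$\left(N + A\right) r = \left(32 + 24\right) 3 = 56 \cdot 3 = 168$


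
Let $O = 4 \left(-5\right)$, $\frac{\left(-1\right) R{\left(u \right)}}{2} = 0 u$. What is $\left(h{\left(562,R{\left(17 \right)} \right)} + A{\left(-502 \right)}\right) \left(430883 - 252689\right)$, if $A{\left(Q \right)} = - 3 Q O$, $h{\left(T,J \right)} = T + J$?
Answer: $-5267058252$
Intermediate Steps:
$R{\left(u \right)} = 0$ ($R{\left(u \right)} = - 2 \cdot 0 u = \left(-2\right) 0 = 0$)
$O = -20$
$h{\left(T,J \right)} = J + T$
$A{\left(Q \right)} = 60 Q$ ($A{\left(Q \right)} = - 3 Q \left(-20\right) = 60 Q$)
$\left(h{\left(562,R{\left(17 \right)} \right)} + A{\left(-502 \right)}\right) \left(430883 - 252689\right) = \left(\left(0 + 562\right) + 60 \left(-502\right)\right) \left(430883 - 252689\right) = \left(562 - 30120\right) 178194 = \left(-29558\right) 178194 = -5267058252$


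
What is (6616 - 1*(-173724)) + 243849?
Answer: 424189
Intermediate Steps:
(6616 - 1*(-173724)) + 243849 = (6616 + 173724) + 243849 = 180340 + 243849 = 424189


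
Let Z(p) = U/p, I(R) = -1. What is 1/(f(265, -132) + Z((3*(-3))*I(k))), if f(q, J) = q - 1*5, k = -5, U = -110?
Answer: 9/2230 ≈ 0.0040359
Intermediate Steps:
Z(p) = -110/p
f(q, J) = -5 + q (f(q, J) = q - 5 = -5 + q)
1/(f(265, -132) + Z((3*(-3))*I(k))) = 1/((-5 + 265) - 110/((3*(-3))*(-1))) = 1/(260 - 110/((-9*(-1)))) = 1/(260 - 110/9) = 1/(2230/9) = 9/2230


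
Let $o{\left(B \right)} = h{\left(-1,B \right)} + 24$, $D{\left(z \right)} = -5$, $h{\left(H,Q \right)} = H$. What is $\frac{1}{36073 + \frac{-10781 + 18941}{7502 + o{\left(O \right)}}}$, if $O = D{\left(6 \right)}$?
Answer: $\frac{1505}{54291497} \approx 2.7721 \cdot 10^{-5}$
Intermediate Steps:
$O = -5$
$o{\left(B \right)} = 23$ ($o{\left(B \right)} = -1 + 24 = 23$)
$\frac{1}{36073 + \frac{-10781 + 18941}{7502 + o{\left(O \right)}}} = \frac{1}{36073 + \frac{-10781 + 18941}{7502 + 23}} = \frac{1}{36073 + \frac{8160}{7525}} = \frac{1}{36073 + 8160 \cdot \frac{1}{7525}} = \frac{1}{36073 + \frac{1632}{1505}} = \frac{1}{\frac{54291497}{1505}} = \frac{1505}{54291497}$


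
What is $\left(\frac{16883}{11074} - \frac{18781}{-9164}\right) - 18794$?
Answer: $- \frac{953446283689}{50741068} \approx -18790.0$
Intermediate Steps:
$\left(\frac{16883}{11074} - \frac{18781}{-9164}\right) - 18794 = \left(16883 \cdot \frac{1}{11074} - - \frac{18781}{9164}\right) - 18794 = \left(\frac{16883}{11074} + \frac{18781}{9164}\right) - 18794 = \frac{181348303}{50741068} - 18794 = - \frac{953446283689}{50741068}$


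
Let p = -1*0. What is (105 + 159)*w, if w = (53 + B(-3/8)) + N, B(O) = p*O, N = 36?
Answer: 23496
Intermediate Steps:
p = 0
B(O) = 0 (B(O) = 0*O = 0)
w = 89 (w = (53 + 0) + 36 = 53 + 36 = 89)
(105 + 159)*w = (105 + 159)*89 = 264*89 = 23496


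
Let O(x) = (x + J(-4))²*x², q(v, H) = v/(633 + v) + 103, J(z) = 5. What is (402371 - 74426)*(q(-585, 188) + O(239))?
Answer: 17844174543638805/16 ≈ 1.1153e+15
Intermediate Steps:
q(v, H) = 103 + v/(633 + v) (q(v, H) = v/(633 + v) + 103 = 103 + v/(633 + v))
O(x) = x²*(5 + x)² (O(x) = (x + 5)²*x² = (5 + x)²*x² = x²*(5 + x)²)
(402371 - 74426)*(q(-585, 188) + O(239)) = (402371 - 74426)*((65199 + 104*(-585))/(633 - 585) + 239²*(5 + 239)²) = 327945*((65199 - 60840)/48 + 57121*244²) = 327945*((1/48)*4359 + 57121*59536) = 327945*(1453/16 + 3400755856) = 327945*(54412095149/16) = 17844174543638805/16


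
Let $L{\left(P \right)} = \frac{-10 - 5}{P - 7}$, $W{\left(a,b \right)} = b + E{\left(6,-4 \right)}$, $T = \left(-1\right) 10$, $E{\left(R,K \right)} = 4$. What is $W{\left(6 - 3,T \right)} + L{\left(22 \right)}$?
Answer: $-7$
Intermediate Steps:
$T = -10$
$W{\left(a,b \right)} = 4 + b$ ($W{\left(a,b \right)} = b + 4 = 4 + b$)
$L{\left(P \right)} = - \frac{15}{-7 + P}$
$W{\left(6 - 3,T \right)} + L{\left(22 \right)} = \left(4 - 10\right) - \frac{15}{-7 + 22} = -6 - \frac{15}{15} = -6 - 1 = -7$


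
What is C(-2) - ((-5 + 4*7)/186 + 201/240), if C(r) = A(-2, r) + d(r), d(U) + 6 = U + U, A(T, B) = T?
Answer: -96431/7440 ≈ -12.961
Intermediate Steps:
d(U) = -6 + 2*U (d(U) = -6 + (U + U) = -6 + 2*U)
C(r) = -8 + 2*r (C(r) = -2 + (-6 + 2*r) = -8 + 2*r)
C(-2) - ((-5 + 4*7)/186 + 201/240) = (-8 + 2*(-2)) - ((-5 + 4*7)/186 + 201/240) = (-8 - 4) - ((-5 + 28)*(1/186) + 201*(1/240)) = -12 - (23*(1/186) + 67/80) = -12 - (23/186 + 67/80) = -12 - 1*7151/7440 = -12 - 7151/7440 = -96431/7440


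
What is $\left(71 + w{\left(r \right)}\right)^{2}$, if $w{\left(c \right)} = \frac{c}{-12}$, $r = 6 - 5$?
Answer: $\frac{724201}{144} \approx 5029.2$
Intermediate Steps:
$r = 1$ ($r = 6 - 5 = 1$)
$w{\left(c \right)} = - \frac{c}{12}$ ($w{\left(c \right)} = c \left(- \frac{1}{12}\right) = - \frac{c}{12}$)
$\left(71 + w{\left(r \right)}\right)^{2} = \left(71 - \frac{1}{12}\right)^{2} = \left(\frac{851}{12}\right)^{2} = \frac{724201}{144}$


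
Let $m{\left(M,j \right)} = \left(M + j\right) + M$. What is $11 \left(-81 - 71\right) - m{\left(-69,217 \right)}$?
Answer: $-1751$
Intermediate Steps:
$m{\left(M,j \right)} = j + 2 M$
$11 \left(-81 - 71\right) - m{\left(-69,217 \right)} = 11 \left(-81 - 71\right) - \left(217 + 2 \left(-69\right)\right) = 11 \left(-152\right) - \left(217 - 138\right) = -1672 - 79 = -1751$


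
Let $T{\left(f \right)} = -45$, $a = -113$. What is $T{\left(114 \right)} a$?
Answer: $5085$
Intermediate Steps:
$T{\left(114 \right)} a = \left(-45\right) \left(-113\right) = 5085$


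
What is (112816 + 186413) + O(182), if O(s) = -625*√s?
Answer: 299229 - 625*√182 ≈ 2.9080e+5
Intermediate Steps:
(112816 + 186413) + O(182) = (112816 + 186413) - 625*√182 = 299229 - 625*√182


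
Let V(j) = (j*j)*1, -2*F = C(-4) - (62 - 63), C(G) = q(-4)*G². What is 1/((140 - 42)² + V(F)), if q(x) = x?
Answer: 4/42385 ≈ 9.4373e-5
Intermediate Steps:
C(G) = -4*G²
F = 63/2 (F = -(-4*(-4)² - (62 - 63))/2 = -(-4*16 - 1*(-1))/2 = -(-64 + 1)/2 = -½*(-63) = 63/2 ≈ 31.500)
V(j) = j² (V(j) = j²*1 = j²)
1/((140 - 42)² + V(F)) = 1/((140 - 42)² + (63/2)²) = 1/(98² + 3969/4) = 1/(9604 + 3969/4) = 1/(42385/4) = 4/42385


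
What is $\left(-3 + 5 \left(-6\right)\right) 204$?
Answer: $-6732$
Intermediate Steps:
$\left(-3 + 5 \left(-6\right)\right) 204 = \left(-3 - 30\right) 204 = \left(-33\right) 204 = -6732$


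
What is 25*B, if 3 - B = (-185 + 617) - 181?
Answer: -6200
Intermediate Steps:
B = -248 (B = 3 - ((-185 + 617) - 181) = 3 - (432 - 181) = 3 - 1*251 = 3 - 251 = -248)
25*B = 25*(-248) = -6200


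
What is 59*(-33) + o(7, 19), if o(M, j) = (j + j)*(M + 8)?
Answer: -1377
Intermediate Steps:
o(M, j) = 2*j*(8 + M) (o(M, j) = (2*j)*(8 + M) = 2*j*(8 + M))
59*(-33) + o(7, 19) = 59*(-33) + 2*19*(8 + 7) = -1947 + 2*19*15 = -1947 + 570 = -1377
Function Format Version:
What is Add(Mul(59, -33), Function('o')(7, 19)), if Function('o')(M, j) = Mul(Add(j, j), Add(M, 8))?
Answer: -1377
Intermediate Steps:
Function('o')(M, j) = Mul(2, j, Add(8, M)) (Function('o')(M, j) = Mul(Mul(2, j), Add(8, M)) = Mul(2, j, Add(8, M)))
Add(Mul(59, -33), Function('o')(7, 19)) = Add(Mul(59, -33), Mul(2, 19, Add(8, 7))) = Add(-1947, Mul(2, 19, 15)) = Add(-1947, 570) = -1377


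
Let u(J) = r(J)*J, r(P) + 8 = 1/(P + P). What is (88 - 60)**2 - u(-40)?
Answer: 927/2 ≈ 463.50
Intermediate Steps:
r(P) = -8 + 1/(2*P) (r(P) = -8 + 1/(P + P) = -8 + 1/(2*P))
u(J) = J*(-8 + 1/(2*J)) (u(J) = (-8 + 1/(2*J))*J = J*(-8 + 1/(2*J)))
(88 - 60)**2 - u(-40) = (88 - 60)**2 - (1/2 - 8*(-40)) = 28**2 - (1/2 + 320) = 784 - 1*641/2 = 784 - 641/2 = 927/2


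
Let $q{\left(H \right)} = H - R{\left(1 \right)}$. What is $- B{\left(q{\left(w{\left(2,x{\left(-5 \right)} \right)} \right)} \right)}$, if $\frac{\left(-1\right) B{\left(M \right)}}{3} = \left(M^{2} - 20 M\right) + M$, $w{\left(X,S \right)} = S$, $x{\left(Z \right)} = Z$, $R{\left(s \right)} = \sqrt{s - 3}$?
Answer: $354 + 87 i \sqrt{2} \approx 354.0 + 123.04 i$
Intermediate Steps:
$R{\left(s \right)} = \sqrt{-3 + s}$
$q{\left(H \right)} = H - i \sqrt{2}$ ($q{\left(H \right)} = H - \sqrt{-3 + 1} = H - \sqrt{-2} = H - i \sqrt{2}$)
$B{\left(M \right)} = - 3 M^{2} + 57 M$ ($B{\left(M \right)} = - 3 \left(\left(M^{2} - 20 M\right) + M\right) = - 3 \left(M^{2} - 19 M\right) = - 3 M^{2} + 57 M$)
$- B{\left(q{\left(w{\left(2,x{\left(-5 \right)} \right)} \right)} \right)} = - 3 \left(-5 - i \sqrt{2}\right) \left(19 - \left(-5 - i \sqrt{2}\right)\right) = - 3 \left(-5 - i \sqrt{2}\right) \left(19 + \left(5 + i \sqrt{2}\right)\right) = - 3 \left(-5 - i \sqrt{2}\right) \left(24 + i \sqrt{2}\right)$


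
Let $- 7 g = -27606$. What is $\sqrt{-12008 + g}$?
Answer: $\frac{5 i \sqrt{15806}}{7} \approx 89.801 i$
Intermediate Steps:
$g = \frac{27606}{7}$ ($g = \left(- \frac{1}{7}\right) \left(-27606\right) = \frac{27606}{7} \approx 3943.7$)
$\sqrt{-12008 + g} = \sqrt{-12008 + \frac{27606}{7}} = \sqrt{- \frac{56450}{7}} = \frac{5 i \sqrt{15806}}{7}$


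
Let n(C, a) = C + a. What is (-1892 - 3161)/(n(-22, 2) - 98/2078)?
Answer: 5250067/20829 ≈ 252.06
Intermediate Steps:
(-1892 - 3161)/(n(-22, 2) - 98/2078) = (-1892 - 3161)/((-22 + 2) - 98/2078) = -5053/(-20 - 98*1/2078) = -5053/(-20 - 49/1039) = -5053/(-20829/1039) = -5053*(-1039/20829) = 5250067/20829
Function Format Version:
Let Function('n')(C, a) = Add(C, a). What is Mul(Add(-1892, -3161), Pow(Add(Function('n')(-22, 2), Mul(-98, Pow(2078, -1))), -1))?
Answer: Rational(5250067, 20829) ≈ 252.06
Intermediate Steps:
Mul(Add(-1892, -3161), Pow(Add(Function('n')(-22, 2), Mul(-98, Pow(2078, -1))), -1)) = Mul(Add(-1892, -3161), Pow(Add(Add(-22, 2), Mul(-98, Pow(2078, -1))), -1)) = Mul(-5053, Pow(Add(-20, Mul(-98, Rational(1, 2078))), -1)) = Mul(-5053, Pow(Add(-20, Rational(-49, 1039)), -1)) = Mul(-5053, Pow(Rational(-20829, 1039), -1)) = Mul(-5053, Rational(-1039, 20829)) = Rational(5250067, 20829)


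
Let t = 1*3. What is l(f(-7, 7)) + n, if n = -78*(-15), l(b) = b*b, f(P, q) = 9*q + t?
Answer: 5526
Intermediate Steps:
t = 3
f(P, q) = 3 + 9*q (f(P, q) = 9*q + 3 = 3 + 9*q)
l(b) = b**2
n = 1170
l(f(-7, 7)) + n = (3 + 9*7)**2 + 1170 = (3 + 63)**2 + 1170 = 66**2 + 1170 = 4356 + 1170 = 5526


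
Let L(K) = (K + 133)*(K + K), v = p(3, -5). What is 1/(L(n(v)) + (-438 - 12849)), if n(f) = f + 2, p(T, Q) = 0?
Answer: -1/12747 ≈ -7.8450e-5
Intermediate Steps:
v = 0
n(f) = 2 + f
L(K) = 2*K*(133 + K) (L(K) = (133 + K)*(2*K) = 2*K*(133 + K))
1/(L(n(v)) + (-438 - 12849)) = 1/(2*(2 + 0)*(133 + (2 + 0)) + (-438 - 12849)) = 1/(2*2*(133 + 2) - 13287) = 1/(2*2*135 - 13287) = 1/(540 - 13287) = 1/(-12747) = -1/12747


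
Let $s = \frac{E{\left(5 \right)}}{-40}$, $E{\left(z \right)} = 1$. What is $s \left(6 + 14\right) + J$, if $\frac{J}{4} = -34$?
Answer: $- \frac{273}{2} \approx -136.5$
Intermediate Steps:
$J = -136$ ($J = 4 \left(-34\right) = -136$)
$s = - \frac{1}{40}$ ($s = 1 \frac{1}{-40} = 1 \left(- \frac{1}{40}\right) = - \frac{1}{40} \approx -0.025$)
$s \left(6 + 14\right) + J = - \frac{6 + 14}{40} - 136 = \left(- \frac{1}{40}\right) 20 - 136 = - \frac{1}{2} - 136 = - \frac{273}{2}$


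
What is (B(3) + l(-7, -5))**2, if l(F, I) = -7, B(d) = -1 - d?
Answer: 121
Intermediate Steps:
(B(3) + l(-7, -5))**2 = ((-1 - 1*3) - 7)**2 = ((-1 - 3) - 7)**2 = (-4 - 7)**2 = (-11)**2 = 121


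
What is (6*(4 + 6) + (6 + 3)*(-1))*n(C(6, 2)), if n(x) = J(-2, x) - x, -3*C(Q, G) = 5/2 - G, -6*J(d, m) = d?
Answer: 51/2 ≈ 25.500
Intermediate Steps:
J(d, m) = -d/6
C(Q, G) = -⅚ + G/3 (C(Q, G) = -(5/2 - G)/3 = -⅚ + G/3)
n(x) = ⅓ - x (n(x) = -⅙*(-2) - x = ⅓ - x)
(6*(4 + 6) + (6 + 3)*(-1))*n(C(6, 2)) = (6*(4 + 6) + (6 + 3)*(-1))*(⅓ - (-⅚ + (⅓)*2)) = (6*10 + 9*(-1))*(⅓ - (-⅚ + ⅔)) = (60 - 9)*(⅓ - 1*(-⅙)) = 51*(⅓ + ⅙) = 51*(½) = 51/2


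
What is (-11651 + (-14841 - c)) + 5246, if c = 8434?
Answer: -29680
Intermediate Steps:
(-11651 + (-14841 - c)) + 5246 = (-11651 + (-14841 - 1*8434)) + 5246 = (-11651 + (-14841 - 8434)) + 5246 = (-11651 - 23275) + 5246 = -34926 + 5246 = -29680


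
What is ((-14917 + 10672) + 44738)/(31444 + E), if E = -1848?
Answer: 40493/29596 ≈ 1.3682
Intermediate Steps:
((-14917 + 10672) + 44738)/(31444 + E) = ((-14917 + 10672) + 44738)/(31444 - 1848) = (-4245 + 44738)/29596 = 40493*(1/29596) = 40493/29596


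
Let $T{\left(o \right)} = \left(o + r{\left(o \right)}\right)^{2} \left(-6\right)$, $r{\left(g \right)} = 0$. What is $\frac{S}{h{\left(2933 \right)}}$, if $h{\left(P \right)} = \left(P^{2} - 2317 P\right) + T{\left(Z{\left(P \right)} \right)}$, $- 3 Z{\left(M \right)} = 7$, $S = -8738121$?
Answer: $- \frac{534987}{110614} \approx -4.8365$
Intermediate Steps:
$Z{\left(M \right)} = - \frac{7}{3}$ ($Z{\left(M \right)} = \left(- \frac{1}{3}\right) 7 = - \frac{7}{3}$)
$T{\left(o \right)} = - 6 o^{2}$ ($T{\left(o \right)} = \left(o + 0\right)^{2} \left(-6\right) = o^{2} \left(-6\right) = - 6 o^{2}$)
$h{\left(P \right)} = - \frac{98}{3} + P^{2} - 2317 P$ ($h{\left(P \right)} = \left(P^{2} - 2317 P\right) - 6 \left(- \frac{7}{3}\right)^{2} = \left(P^{2} - 2317 P\right) - \frac{98}{3} = - \frac{98}{3} + P^{2} - 2317 P$)
$\frac{S}{h{\left(2933 \right)}} = - \frac{8738121}{- \frac{98}{3} + 2933^{2} - 6795761} = - \frac{8738121}{- \frac{98}{3} + 8602489 - 6795761} = - \frac{8738121}{\frac{5420086}{3}} = \left(-8738121\right) \frac{3}{5420086} = - \frac{534987}{110614}$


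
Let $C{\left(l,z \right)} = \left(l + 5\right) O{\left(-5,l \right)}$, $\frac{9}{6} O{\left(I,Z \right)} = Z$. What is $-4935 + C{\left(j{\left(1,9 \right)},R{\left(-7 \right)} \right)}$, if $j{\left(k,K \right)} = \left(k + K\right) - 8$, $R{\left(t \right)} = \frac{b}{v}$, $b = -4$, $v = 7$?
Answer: $- \frac{14777}{3} \approx -4925.7$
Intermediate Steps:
$O{\left(I,Z \right)} = \frac{2 Z}{3}$
$R{\left(t \right)} = - \frac{4}{7}$
$j{\left(k,K \right)} = -8 + K + k$ ($j{\left(k,K \right)} = \left(K + k\right) - 8 = -8 + K + k$)
$C{\left(l,z \right)} = \frac{2 l \left(5 + l\right)}{3}$ ($C{\left(l,z \right)} = \left(l + 5\right) \frac{2 l}{3} = \left(5 + l\right) \frac{2 l}{3} = \frac{2 l \left(5 + l\right)}{3}$)
$-4935 + C{\left(j{\left(1,9 \right)},R{\left(-7 \right)} \right)} = -4935 + \frac{2 \left(-8 + 9 + 1\right) \left(5 + \left(-8 + 9 + 1\right)\right)}{3} = -4935 + \frac{2}{3} \cdot 2 \left(5 + 2\right) = -4935 + \frac{2}{3} \cdot 2 \cdot 7 = -4935 + \frac{28}{3} = - \frac{14777}{3}$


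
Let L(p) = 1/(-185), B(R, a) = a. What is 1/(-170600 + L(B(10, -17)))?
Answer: -185/31561001 ≈ -5.8617e-6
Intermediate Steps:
L(p) = -1/185
1/(-170600 + L(B(10, -17))) = 1/(-170600 - 1/185) = 1/(-31561001/185) = -185/31561001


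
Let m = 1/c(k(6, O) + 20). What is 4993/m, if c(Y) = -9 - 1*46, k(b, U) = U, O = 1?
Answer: -274615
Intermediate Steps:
c(Y) = -55 (c(Y) = -9 - 46 = -55)
m = -1/55 (m = 1/(-55) = -1/55 ≈ -0.018182)
4993/m = 4993/(-1/55) = 4993*(-55) = -274615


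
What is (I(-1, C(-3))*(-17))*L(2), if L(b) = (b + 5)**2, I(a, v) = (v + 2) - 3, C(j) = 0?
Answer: 833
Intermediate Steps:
I(a, v) = -1 + v (I(a, v) = (2 + v) - 3 = -1 + v)
L(b) = (5 + b)**2
(I(-1, C(-3))*(-17))*L(2) = ((-1 + 0)*(-17))*(5 + 2)**2 = -1*(-17)*7**2 = 17*49 = 833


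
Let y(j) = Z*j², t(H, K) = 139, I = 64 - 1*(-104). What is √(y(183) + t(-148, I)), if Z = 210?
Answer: √7032829 ≈ 2651.9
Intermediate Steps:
I = 168 (I = 64 + 104 = 168)
y(j) = 210*j²
√(y(183) + t(-148, I)) = √(210*183² + 139) = √(210*33489 + 139) = √(7032690 + 139) = √7032829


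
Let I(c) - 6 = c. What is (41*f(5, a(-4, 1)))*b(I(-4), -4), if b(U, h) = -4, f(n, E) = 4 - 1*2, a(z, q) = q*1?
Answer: -328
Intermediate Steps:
I(c) = 6 + c
a(z, q) = q
f(n, E) = 2 (f(n, E) = 4 - 2 = 2)
(41*f(5, a(-4, 1)))*b(I(-4), -4) = (41*2)*(-4) = 82*(-4) = -328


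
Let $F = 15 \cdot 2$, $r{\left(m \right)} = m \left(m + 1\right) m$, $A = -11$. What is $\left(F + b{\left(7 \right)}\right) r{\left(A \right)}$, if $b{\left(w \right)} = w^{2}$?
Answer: $-95590$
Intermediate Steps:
$r{\left(m \right)} = m^{2} \left(1 + m\right)$ ($r{\left(m \right)} = m \left(1 + m\right) m = m^{2} \left(1 + m\right)$)
$F = 30$
$\left(F + b{\left(7 \right)}\right) r{\left(A \right)} = \left(30 + 7^{2}\right) \left(-11\right)^{2} \left(1 - 11\right) = \left(30 + 49\right) 121 \left(-10\right) = 79 \left(-1210\right) = -95590$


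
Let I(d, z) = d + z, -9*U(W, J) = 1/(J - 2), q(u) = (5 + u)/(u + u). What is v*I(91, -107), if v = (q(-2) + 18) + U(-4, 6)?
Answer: -2480/9 ≈ -275.56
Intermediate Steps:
q(u) = (5 + u)/(2*u) (q(u) = (5 + u)/((2*u)) = (5 + u)*(1/(2*u)) = (5 + u)/(2*u))
U(W, J) = -1/(9*(-2 + J)) (U(W, J) = -1/(9*(J - 2)) = -1/(9*(-2 + J)))
v = 155/9 (v = ((½)*(5 - 2)/(-2) + 18) - 1/(-18 + 9*6) = ((½)*(-½)*3 + 18) - 1/(-18 + 54) = (-¾ + 18) - 1/36 = 69/4 - 1*1/36 = 69/4 - 1/36 = 155/9 ≈ 17.222)
v*I(91, -107) = 155*(91 - 107)/9 = (155/9)*(-16) = -2480/9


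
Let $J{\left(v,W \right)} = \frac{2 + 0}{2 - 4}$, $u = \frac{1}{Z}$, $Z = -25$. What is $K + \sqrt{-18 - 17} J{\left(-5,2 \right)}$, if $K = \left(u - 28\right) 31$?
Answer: $- \frac{21731}{25} - i \sqrt{35} \approx -869.24 - 5.9161 i$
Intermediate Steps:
$u = - \frac{1}{25}$ ($u = \frac{1}{-25} = - \frac{1}{25} \approx -0.04$)
$J{\left(v,W \right)} = -1$ ($J{\left(v,W \right)} = \frac{2}{-2} = 2 \left(- \frac{1}{2}\right) = -1$)
$K = - \frac{21731}{25}$ ($K = \left(- \frac{1}{25} - 28\right) 31 = \left(- \frac{701}{25}\right) 31 = - \frac{21731}{25} \approx -869.24$)
$K + \sqrt{-18 - 17} J{\left(-5,2 \right)} = - \frac{21731}{25} + \sqrt{-18 - 17} \left(-1\right) = - \frac{21731}{25} + \sqrt{-35} \left(-1\right) = - \frac{21731}{25} + i \sqrt{35} \left(-1\right) = - \frac{21731}{25} - i \sqrt{35}$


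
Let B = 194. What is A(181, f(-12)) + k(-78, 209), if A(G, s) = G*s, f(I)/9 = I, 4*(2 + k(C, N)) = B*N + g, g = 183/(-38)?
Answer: -1431035/152 ≈ -9414.7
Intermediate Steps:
g = -183/38 (g = 183*(-1/38) = -183/38 ≈ -4.8158)
k(C, N) = -487/152 + 97*N/2 (k(C, N) = -2 + (194*N - 183/38)/4 = -2 + (-183/38 + 194*N)/4 = -2 + (-183/152 + 97*N/2) = -487/152 + 97*N/2)
f(I) = 9*I
A(181, f(-12)) + k(-78, 209) = 181*(9*(-12)) + (-487/152 + (97/2)*209) = 181*(-108) + (-487/152 + 20273/2) = -19548 + 1540261/152 = -1431035/152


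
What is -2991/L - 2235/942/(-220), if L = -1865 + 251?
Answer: 6927357/3716504 ≈ 1.8639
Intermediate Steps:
L = -1614
-2991/L - 2235/942/(-220) = -2991/(-1614) - 2235/942/(-220) = -2991*(-1/1614) - 2235*1/942*(-1/220) = 997/538 - 745/314*(-1/220) = 997/538 + 149/13816 = 6927357/3716504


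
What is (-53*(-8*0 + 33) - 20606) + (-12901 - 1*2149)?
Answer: -37405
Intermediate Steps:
(-53*(-8*0 + 33) - 20606) + (-12901 - 1*2149) = (-53*(0 + 33) - 20606) + (-12901 - 2149) = (-53*33 - 20606) - 15050 = (-1749 - 20606) - 15050 = -22355 - 15050 = -37405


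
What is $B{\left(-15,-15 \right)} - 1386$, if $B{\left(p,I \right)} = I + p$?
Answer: $-1416$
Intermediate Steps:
$B{\left(-15,-15 \right)} - 1386 = \left(-15 - 15\right) - 1386 = -30 - 1386 = -1416$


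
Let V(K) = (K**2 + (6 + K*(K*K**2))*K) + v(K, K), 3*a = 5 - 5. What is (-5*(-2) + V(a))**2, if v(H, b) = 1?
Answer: 121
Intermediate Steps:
a = 0 (a = (5 - 5)/3 = (1/3)*0 = 0)
V(K) = 1 + K**2 + K*(6 + K**4) (V(K) = (K**2 + (6 + K*(K*K**2))*K) + 1 = (K**2 + (6 + K*K**3)*K) + 1 = (K**2 + (6 + K**4)*K) + 1 = (K**2 + K*(6 + K**4)) + 1 = 1 + K**2 + K*(6 + K**4))
(-5*(-2) + V(a))**2 = (-5*(-2) + (1 + 0**2 + 0**5 + 6*0))**2 = (10 + (1 + 0 + 0 + 0))**2 = (10 + 1)**2 = 11**2 = 121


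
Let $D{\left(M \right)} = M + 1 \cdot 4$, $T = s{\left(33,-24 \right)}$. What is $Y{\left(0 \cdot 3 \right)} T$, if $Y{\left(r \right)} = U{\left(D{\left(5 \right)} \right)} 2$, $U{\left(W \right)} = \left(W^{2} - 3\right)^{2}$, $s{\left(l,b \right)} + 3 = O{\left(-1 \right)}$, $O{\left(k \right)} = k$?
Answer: $-48672$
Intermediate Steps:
$s{\left(l,b \right)} = -4$ ($s{\left(l,b \right)} = -3 - 1 = -4$)
$T = -4$
$D{\left(M \right)} = 4 + M$ ($D{\left(M \right)} = M + 4 = 4 + M$)
$U{\left(W \right)} = \left(-3 + W^{2}\right)^{2}$
$Y{\left(r \right)} = 12168$ ($Y{\left(r \right)} = \left(-3 + \left(4 + 5\right)^{2}\right)^{2} \cdot 2 = \left(-3 + 9^{2}\right)^{2} \cdot 2 = \left(-3 + 81\right)^{2} \cdot 2 = 78^{2} \cdot 2 = 6084 \cdot 2 = 12168$)
$Y{\left(0 \cdot 3 \right)} T = 12168 \left(-4\right) = -48672$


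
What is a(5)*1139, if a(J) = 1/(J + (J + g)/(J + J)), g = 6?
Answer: 11390/61 ≈ 186.72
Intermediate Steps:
a(J) = 1/(J + (6 + J)/(2*J)) (a(J) = 1/(J + (J + 6)/(J + J)) = 1/(J + (6 + J)/((2*J))) = 1/(J + (6 + J)*(1/(2*J))) = 1/(J + (6 + J)/(2*J)))
a(5)*1139 = (2*5/(6 + 5 + 2*5**2))*1139 = (2*5/(6 + 5 + 2*25))*1139 = (2*5/(6 + 5 + 50))*1139 = (2*5/61)*1139 = (2*5*(1/61))*1139 = (10/61)*1139 = 11390/61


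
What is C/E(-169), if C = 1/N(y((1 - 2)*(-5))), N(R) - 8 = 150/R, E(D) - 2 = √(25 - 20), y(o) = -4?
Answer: 4/59 - 2*√5/59 ≈ -0.0080023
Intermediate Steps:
E(D) = 2 + √5 (E(D) = 2 + √(25 - 20) = 2 + √5)
N(R) = 8 + 150/R
C = -2/59 (C = 1/(8 + 150/(-4)) = 1/(8 + 150*(-¼)) = 1/(8 - 75/2) = 1/(-59/2) = -2/59 ≈ -0.033898)
C/E(-169) = -2/(59*(2 + √5))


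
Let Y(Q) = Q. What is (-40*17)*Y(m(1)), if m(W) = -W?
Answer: 680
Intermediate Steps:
(-40*17)*Y(m(1)) = (-40*17)*(-1*1) = -680*(-1) = 680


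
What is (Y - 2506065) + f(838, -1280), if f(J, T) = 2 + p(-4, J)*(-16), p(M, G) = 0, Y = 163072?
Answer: -2342991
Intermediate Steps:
f(J, T) = 2 (f(J, T) = 2 + 0*(-16) = 2 + 0 = 2)
(Y - 2506065) + f(838, -1280) = (163072 - 2506065) + 2 = -2342993 + 2 = -2342991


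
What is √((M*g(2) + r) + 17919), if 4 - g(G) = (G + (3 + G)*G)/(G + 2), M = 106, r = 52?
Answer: √18077 ≈ 134.45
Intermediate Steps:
g(G) = 4 - (G + G*(3 + G))/(2 + G) (g(G) = 4 - (G + (3 + G)*G)/(G + 2) = 4 - (G + G*(3 + G))/(2 + G))
√((M*g(2) + r) + 17919) = √((106*((8 - 1*2²)/(2 + 2)) + 52) + 17919) = √((106*((8 - 1*4)/4) + 52) + 17919) = √((106*((8 - 4)/4) + 52) + 17919) = √((106*((¼)*4) + 52) + 17919) = √((106*1 + 52) + 17919) = √((106 + 52) + 17919) = √(158 + 17919) = √18077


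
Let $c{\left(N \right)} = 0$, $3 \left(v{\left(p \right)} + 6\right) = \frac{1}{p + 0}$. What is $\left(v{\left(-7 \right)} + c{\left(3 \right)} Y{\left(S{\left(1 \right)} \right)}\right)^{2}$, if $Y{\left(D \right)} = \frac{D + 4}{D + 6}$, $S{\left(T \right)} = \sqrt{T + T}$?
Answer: $\frac{16129}{441} \approx 36.574$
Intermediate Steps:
$v{\left(p \right)} = -6 + \frac{1}{3 p}$ ($v{\left(p \right)} = -6 + \frac{1}{3 \left(p + 0\right)} = -6 + \frac{1}{3 p}$)
$S{\left(T \right)} = \sqrt{2} \sqrt{T}$ ($S{\left(T \right)} = \sqrt{2 T} = \sqrt{2} \sqrt{T}$)
$Y{\left(D \right)} = \frac{4 + D}{6 + D}$
$\left(v{\left(-7 \right)} + c{\left(3 \right)} Y{\left(S{\left(1 \right)} \right)}\right)^{2} = \left(\left(-6 + \frac{1}{3 \left(-7\right)}\right) + 0 \frac{4 + \sqrt{2} \sqrt{1}}{6 + \sqrt{2} \sqrt{1}}\right)^{2} = \left(\left(-6 + \frac{1}{3} \left(- \frac{1}{7}\right)\right) + 0 \frac{4 + \sqrt{2} \cdot 1}{6 + \sqrt{2} \cdot 1}\right)^{2} = \left(\left(-6 - \frac{1}{21}\right) + 0 \frac{4 + \sqrt{2}}{6 + \sqrt{2}}\right)^{2} = \left(- \frac{127}{21} + 0\right)^{2} = \left(- \frac{127}{21}\right)^{2} = \frac{16129}{441}$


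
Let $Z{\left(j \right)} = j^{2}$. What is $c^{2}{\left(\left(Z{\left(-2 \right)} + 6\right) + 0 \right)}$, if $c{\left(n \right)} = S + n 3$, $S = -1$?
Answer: $841$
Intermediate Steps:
$c{\left(n \right)} = -1 + 3 n$ ($c{\left(n \right)} = -1 + n 3 = -1 + 3 n$)
$c^{2}{\left(\left(Z{\left(-2 \right)} + 6\right) + 0 \right)} = \left(-1 + 3 \left(\left(\left(-2\right)^{2} + 6\right) + 0\right)\right)^{2} = \left(-1 + 3 \left(\left(4 + 6\right) + 0\right)\right)^{2} = \left(-1 + 3 \left(10 + 0\right)\right)^{2} = \left(-1 + 3 \cdot 10\right)^{2} = \left(-1 + 30\right)^{2} = 29^{2} = 841$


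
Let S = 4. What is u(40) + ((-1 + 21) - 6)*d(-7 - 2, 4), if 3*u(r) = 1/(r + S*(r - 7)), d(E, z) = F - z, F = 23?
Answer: 137257/516 ≈ 266.00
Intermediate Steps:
d(E, z) = 23 - z
u(r) = 1/(3*(-28 + 5*r)) (u(r) = 1/(3*(r + 4*(r - 7))) = 1/(3*(r + 4*(-7 + r))) = 1/(3*(r + (-28 + 4*r))) = 1/(3*(-28 + 5*r)))
u(40) + ((-1 + 21) - 6)*d(-7 - 2, 4) = 1/(3*(-28 + 5*40)) + ((-1 + 21) - 6)*(23 - 1*4) = 1/(3*(-28 + 200)) + (20 - 6)*(23 - 4) = (1/3)/172 + 14*19 = (1/3)*(1/172) + 266 = 1/516 + 266 = 137257/516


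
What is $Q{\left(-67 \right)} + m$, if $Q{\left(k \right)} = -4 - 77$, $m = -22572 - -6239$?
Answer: $-16414$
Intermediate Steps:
$m = -16333$ ($m = -22572 + 6239 = -16333$)
$Q{\left(k \right)} = -81$ ($Q{\left(k \right)} = -4 - 77 = -81$)
$Q{\left(-67 \right)} + m = -81 - 16333 = -16414$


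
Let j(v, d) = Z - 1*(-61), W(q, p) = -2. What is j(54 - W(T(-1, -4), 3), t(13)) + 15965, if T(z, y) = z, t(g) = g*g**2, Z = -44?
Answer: 15982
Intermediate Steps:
t(g) = g**3
j(v, d) = 17 (j(v, d) = -44 - 1*(-61) = -44 + 61 = 17)
j(54 - W(T(-1, -4), 3), t(13)) + 15965 = 17 + 15965 = 15982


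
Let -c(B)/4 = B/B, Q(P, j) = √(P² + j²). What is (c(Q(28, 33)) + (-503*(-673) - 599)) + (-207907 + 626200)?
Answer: 756209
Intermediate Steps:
c(B) = -4 (c(B) = -4*B/B = -4*1 = -4)
(c(Q(28, 33)) + (-503*(-673) - 599)) + (-207907 + 626200) = (-4 + (-503*(-673) - 599)) + (-207907 + 626200) = (-4 + (338519 - 599)) + 418293 = (-4 + 337920) + 418293 = 337916 + 418293 = 756209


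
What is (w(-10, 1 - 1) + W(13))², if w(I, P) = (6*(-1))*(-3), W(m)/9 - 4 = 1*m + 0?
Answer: 29241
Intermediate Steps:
W(m) = 36 + 9*m (W(m) = 36 + 9*(1*m + 0) = 36 + 9*(m + 0) = 36 + 9*m)
w(I, P) = 18 (w(I, P) = -6*(-3) = 18)
(w(-10, 1 - 1) + W(13))² = (18 + (36 + 9*13))² = (18 + (36 + 117))² = (18 + 153)² = 171² = 29241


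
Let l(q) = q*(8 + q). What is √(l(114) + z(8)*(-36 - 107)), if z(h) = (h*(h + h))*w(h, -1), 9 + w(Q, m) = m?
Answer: 2*√49237 ≈ 443.79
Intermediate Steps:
w(Q, m) = -9 + m
z(h) = -20*h² (z(h) = (h*(h + h))*(-9 - 1) = (h*(2*h))*(-10) = (2*h²)*(-10) = -20*h²)
√(l(114) + z(8)*(-36 - 107)) = √(114*(8 + 114) + (-20*8²)*(-36 - 107)) = √(114*122 - 20*64*(-143)) = √(13908 - 1280*(-143)) = √(13908 + 183040) = √196948 = 2*√49237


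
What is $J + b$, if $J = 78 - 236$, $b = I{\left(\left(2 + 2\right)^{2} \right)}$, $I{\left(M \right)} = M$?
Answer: $-142$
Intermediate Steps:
$b = 16$ ($b = \left(2 + 2\right)^{2} = 4^{2} = 16$)
$J = -158$ ($J = 78 - 236 = -158$)
$J + b = -158 + 16 = -142$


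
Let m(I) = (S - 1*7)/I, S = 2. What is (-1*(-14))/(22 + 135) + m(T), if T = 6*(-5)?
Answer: 241/942 ≈ 0.25584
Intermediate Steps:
T = -30
m(I) = -5/I (m(I) = (2 - 1*7)/I = (2 - 7)/I = -5/I)
(-1*(-14))/(22 + 135) + m(T) = (-1*(-14))/(22 + 135) - 5/(-30) = 14/157 - 5*(-1/30) = 14*(1/157) + ⅙ = 14/157 + ⅙ = 241/942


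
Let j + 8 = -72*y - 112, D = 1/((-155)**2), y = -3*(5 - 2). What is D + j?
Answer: 12685201/24025 ≈ 528.00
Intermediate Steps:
y = -9 (y = -3*3 = -9)
D = 1/24025 ≈ 4.1623e-5
j = 528 (j = -8 + (-72*(-9) - 112) = -8 + (648 - 112) = -8 + 536 = 528)
D + j = 1/24025 + 528 = 12685201/24025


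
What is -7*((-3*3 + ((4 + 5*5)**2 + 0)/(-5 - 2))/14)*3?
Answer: 1356/7 ≈ 193.71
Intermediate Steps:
-7*((-3*3 + ((4 + 5*5)**2 + 0)/(-5 - 2))/14)*3 = -7*((-9 + ((4 + 25)**2 + 0)/(-7))*(1/14))*3 = -7*((-9 + (29**2 + 0)*(-1/7))*(1/14))*3 = -7*((-9 + (841 + 0)*(-1/7))*(1/14))*3 = -7*((-9 + 841*(-1/7))*(1/14))*3 = -7*((-9 - 841/7)*(1/14))*3 = -7*(-904/7*1/14)*3 = -7*(-452/49)*3 = -(-452)*3/7 = -1*(-1356/7) = 1356/7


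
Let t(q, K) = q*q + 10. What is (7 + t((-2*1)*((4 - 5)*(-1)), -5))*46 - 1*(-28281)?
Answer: 29247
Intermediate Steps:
t(q, K) = 10 + q² (t(q, K) = q² + 10 = 10 + q²)
(7 + t((-2*1)*((4 - 5)*(-1)), -5))*46 - 1*(-28281) = (7 + (10 + ((-2*1)*((4 - 5)*(-1)))²))*46 - 1*(-28281) = (7 + (10 + (-(-2)*(-1))²))*46 + 28281 = (7 + (10 + (-2*1)²))*46 + 28281 = (7 + (10 + (-2)²))*46 + 28281 = (7 + (10 + 4))*46 + 28281 = (7 + 14)*46 + 28281 = 21*46 + 28281 = 966 + 28281 = 29247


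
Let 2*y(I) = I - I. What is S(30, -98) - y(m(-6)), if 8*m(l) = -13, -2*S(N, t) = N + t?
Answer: 34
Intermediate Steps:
S(N, t) = -N/2 - t/2 (S(N, t) = -(N + t)/2 = -N/2 - t/2)
m(l) = -13/8 (m(l) = (⅛)*(-13) = -13/8)
y(I) = 0 (y(I) = (I - I)/2 = (½)*0 = 0)
S(30, -98) - y(m(-6)) = (-½*30 - ½*(-98)) - 1*0 = (-15 + 49) + 0 = 34 + 0 = 34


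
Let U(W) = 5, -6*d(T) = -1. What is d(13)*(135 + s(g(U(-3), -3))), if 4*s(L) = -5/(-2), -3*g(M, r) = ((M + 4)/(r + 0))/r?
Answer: 1085/48 ≈ 22.604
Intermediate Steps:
d(T) = ⅙ (d(T) = -⅙*(-1) = ⅙)
g(M, r) = -(4 + M)/(3*r²) (g(M, r) = -(M + 4)/(r + 0)/(3*r) = -(4 + M)/r/(3*r) = -(4 + M)/(3*r²))
s(L) = 5/8 (s(L) = (-5/(-2))/4 = (-5*(-½))/4 = (¼)*(5/2) = 5/8)
d(13)*(135 + s(g(U(-3), -3))) = (135 + 5/8)/6 = (⅙)*(1085/8) = 1085/48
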